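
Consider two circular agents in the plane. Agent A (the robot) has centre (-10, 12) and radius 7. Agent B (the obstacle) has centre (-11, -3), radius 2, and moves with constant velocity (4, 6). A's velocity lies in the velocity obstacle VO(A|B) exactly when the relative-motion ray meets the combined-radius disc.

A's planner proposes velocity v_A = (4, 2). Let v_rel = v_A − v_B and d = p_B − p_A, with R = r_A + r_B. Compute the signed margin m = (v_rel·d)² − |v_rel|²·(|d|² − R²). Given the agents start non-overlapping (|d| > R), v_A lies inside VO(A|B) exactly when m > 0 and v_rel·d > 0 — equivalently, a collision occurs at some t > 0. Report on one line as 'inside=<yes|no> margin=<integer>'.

d = (-1, -15),  |d|² = 226;  R = 7+2 = 9,  c = 226−9² = 145
v_rel = (0, -4),  |v_rel|² = 16;  v_rel·d = (0)·(-1) + (-4)·(-15) = 60
16·t² − 120·t + 145 = 0  ⇒  m = 60² − 16·145 = 1280
m = 1280 > 0,  v_rel·d = 60 > 0  ⇒  inside

inside=yes margin=1280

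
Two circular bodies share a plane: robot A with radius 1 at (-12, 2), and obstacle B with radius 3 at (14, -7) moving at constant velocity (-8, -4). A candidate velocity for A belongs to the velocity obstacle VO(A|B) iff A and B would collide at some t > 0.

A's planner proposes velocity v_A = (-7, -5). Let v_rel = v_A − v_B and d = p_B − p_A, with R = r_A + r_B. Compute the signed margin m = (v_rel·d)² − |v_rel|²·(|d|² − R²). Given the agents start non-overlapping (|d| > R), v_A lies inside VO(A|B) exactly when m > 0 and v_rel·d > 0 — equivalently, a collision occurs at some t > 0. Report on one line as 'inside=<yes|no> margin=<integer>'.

d = (26, -9),  |d|² = 757;  R = 1+3 = 4,  c = 757−4² = 741
v_rel = (1, -1),  |v_rel|² = 2;  v_rel·d = (1)·(26) + (-1)·(-9) = 35
2·t² − 70·t + 741 = 0  ⇒  m = 35² − 2·741 = -257
m = -257 < 0,  v_rel·d = 35 > 0  ⇒  outside

inside=no margin=-257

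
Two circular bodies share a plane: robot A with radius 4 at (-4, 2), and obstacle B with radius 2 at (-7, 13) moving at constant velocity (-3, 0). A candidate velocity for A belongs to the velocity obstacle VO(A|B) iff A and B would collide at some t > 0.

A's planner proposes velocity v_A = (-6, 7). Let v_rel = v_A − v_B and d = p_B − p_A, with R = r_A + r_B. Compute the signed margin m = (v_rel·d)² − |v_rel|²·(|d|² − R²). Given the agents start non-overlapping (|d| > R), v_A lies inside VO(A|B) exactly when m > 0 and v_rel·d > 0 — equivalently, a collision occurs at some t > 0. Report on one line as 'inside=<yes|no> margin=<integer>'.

d = (-3, 11),  |d|² = 130;  R = 4+2 = 6,  c = 130−6² = 94
v_rel = (-3, 7),  |v_rel|² = 58;  v_rel·d = (-3)·(-3) + (7)·(11) = 86
58·t² − 172·t + 94 = 0  ⇒  m = 86² − 58·94 = 1944
m = 1944 > 0,  v_rel·d = 86 > 0  ⇒  inside

inside=yes margin=1944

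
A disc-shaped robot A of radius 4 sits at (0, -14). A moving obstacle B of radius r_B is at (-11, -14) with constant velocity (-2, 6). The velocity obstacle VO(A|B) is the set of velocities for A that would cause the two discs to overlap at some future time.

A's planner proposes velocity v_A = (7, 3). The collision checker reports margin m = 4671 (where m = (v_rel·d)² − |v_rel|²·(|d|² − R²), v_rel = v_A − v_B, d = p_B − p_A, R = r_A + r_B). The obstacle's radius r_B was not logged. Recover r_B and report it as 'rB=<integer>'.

m = 4671
d = (-11, 0);  v_rel = (9, -3),  |v_rel|² = 90
v_rel×d = (9)·(0) − (-3)·(-11) = -33
since m = R²·90 − (-33)²:  R² = (1089 + 4671) / 90 = 64
R = √64 = 8  ⇒  r_B = 8 − 4 = 4

rB=4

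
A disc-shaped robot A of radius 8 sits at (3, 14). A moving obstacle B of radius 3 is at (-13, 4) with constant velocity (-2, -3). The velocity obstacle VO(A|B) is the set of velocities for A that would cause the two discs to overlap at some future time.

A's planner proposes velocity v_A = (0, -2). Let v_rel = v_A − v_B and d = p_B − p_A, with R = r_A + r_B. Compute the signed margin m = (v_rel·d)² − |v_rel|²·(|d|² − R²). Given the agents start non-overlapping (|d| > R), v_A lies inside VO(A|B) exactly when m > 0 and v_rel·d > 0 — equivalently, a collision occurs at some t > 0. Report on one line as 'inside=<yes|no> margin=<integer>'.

d = (-16, -10),  |d|² = 356;  R = 8+3 = 11,  c = 356−11² = 235
v_rel = (2, 1),  |v_rel|² = 5;  v_rel·d = (2)·(-16) + (1)·(-10) = -42
5·t² + 84·t + 235 = 0  ⇒  m = (-42)² − 5·235 = 589
m = 589 > 0,  v_rel·d = -42 < 0  ⇒  outside

inside=no margin=589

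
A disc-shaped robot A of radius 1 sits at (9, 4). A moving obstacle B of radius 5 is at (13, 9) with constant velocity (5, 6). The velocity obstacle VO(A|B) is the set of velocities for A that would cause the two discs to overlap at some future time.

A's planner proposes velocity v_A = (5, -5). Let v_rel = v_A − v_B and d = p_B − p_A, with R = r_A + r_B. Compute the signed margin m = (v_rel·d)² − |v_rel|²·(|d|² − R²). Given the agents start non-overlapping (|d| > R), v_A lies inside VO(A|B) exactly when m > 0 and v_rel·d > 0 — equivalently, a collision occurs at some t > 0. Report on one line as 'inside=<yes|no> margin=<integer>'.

d = (4, 5),  |d|² = 41;  R = 1+5 = 6,  c = 41−6² = 5
v_rel = (0, -11),  |v_rel|² = 121;  v_rel·d = (0)·(4) + (-11)·(5) = -55
121·t² + 110·t + 5 = 0  ⇒  m = (-55)² − 121·5 = 2420
m = 2420 > 0,  v_rel·d = -55 < 0  ⇒  outside

inside=no margin=2420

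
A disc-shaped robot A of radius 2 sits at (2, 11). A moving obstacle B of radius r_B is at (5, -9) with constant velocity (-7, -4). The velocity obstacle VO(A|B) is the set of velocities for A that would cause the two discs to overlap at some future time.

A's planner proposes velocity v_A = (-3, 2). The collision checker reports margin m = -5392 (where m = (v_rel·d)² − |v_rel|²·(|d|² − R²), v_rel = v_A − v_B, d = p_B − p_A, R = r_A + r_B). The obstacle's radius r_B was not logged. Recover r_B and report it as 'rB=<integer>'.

m = -5392
d = (3, -20);  v_rel = (4, 6),  |v_rel|² = 52
v_rel×d = (4)·(-20) − (6)·(3) = -98
since m = R²·52 − (-98)²:  R² = (9604 + -5392) / 52 = 81
R = √81 = 9  ⇒  r_B = 9 − 2 = 7

rB=7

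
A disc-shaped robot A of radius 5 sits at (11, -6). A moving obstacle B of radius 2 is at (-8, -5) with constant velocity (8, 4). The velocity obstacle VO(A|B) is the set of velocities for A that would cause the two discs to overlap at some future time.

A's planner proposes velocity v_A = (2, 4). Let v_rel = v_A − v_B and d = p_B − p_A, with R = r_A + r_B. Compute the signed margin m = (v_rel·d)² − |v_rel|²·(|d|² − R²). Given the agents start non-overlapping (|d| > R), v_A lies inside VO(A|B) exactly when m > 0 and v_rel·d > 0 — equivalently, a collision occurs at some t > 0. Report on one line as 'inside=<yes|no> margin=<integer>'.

d = (-19, 1),  |d|² = 362;  R = 5+2 = 7,  c = 362−7² = 313
v_rel = (-6, 0),  |v_rel|² = 36;  v_rel·d = (-6)·(-19) + (0)·(1) = 114
36·t² − 228·t + 313 = 0  ⇒  m = 114² − 36·313 = 1728
m = 1728 > 0,  v_rel·d = 114 > 0  ⇒  inside

inside=yes margin=1728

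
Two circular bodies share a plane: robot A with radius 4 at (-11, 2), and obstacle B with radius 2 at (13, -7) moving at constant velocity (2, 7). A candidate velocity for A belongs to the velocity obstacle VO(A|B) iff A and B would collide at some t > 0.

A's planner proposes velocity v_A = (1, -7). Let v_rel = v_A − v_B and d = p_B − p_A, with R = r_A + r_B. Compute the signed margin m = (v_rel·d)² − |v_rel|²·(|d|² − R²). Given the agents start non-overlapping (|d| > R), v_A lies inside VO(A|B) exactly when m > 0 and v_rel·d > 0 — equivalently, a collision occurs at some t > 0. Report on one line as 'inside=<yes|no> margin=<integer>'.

d = (24, -9),  |d|² = 657;  R = 4+2 = 6,  c = 657−6² = 621
v_rel = (-1, -14),  |v_rel|² = 197;  v_rel·d = (-1)·(24) + (-14)·(-9) = 102
197·t² − 204·t + 621 = 0  ⇒  m = 102² − 197·621 = -111933
m = -111933 < 0,  v_rel·d = 102 > 0  ⇒  outside

inside=no margin=-111933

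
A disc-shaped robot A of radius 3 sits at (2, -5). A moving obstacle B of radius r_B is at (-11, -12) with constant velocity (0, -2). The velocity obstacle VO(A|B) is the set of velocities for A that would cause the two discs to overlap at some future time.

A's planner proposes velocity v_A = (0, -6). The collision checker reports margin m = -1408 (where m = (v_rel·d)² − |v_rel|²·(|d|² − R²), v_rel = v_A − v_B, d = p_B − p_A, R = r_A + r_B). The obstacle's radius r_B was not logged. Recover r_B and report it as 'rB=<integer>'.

m = -1408
d = (-13, -7);  v_rel = (0, -4),  |v_rel|² = 16
v_rel×d = (0)·(-7) − (-4)·(-13) = -52
since m = R²·16 − (-52)²:  R² = (2704 + -1408) / 16 = 81
R = √81 = 9  ⇒  r_B = 9 − 3 = 6

rB=6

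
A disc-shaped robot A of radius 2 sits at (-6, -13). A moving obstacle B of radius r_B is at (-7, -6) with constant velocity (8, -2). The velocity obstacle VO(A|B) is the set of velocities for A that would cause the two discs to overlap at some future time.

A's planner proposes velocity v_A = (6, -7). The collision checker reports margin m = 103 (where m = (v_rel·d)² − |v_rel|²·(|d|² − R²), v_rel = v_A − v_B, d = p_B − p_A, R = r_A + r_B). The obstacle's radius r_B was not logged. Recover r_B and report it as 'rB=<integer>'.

m = 103
d = (-1, 7);  v_rel = (-2, -5),  |v_rel|² = 29
v_rel×d = (-2)·(7) − (-5)·(-1) = -19
since m = R²·29 − (-19)²:  R² = (361 + 103) / 29 = 16
R = √16 = 4  ⇒  r_B = 4 − 2 = 2

rB=2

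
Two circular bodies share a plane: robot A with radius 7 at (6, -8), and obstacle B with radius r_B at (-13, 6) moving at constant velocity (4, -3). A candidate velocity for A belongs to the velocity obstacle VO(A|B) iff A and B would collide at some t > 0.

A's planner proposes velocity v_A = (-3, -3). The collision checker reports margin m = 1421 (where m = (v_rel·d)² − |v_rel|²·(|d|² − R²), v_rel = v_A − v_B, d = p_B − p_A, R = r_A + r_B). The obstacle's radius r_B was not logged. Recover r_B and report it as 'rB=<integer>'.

m = 1421
d = (-19, 14);  v_rel = (-7, 0),  |v_rel|² = 49
v_rel×d = (-7)·(14) − (0)·(-19) = -98
since m = R²·49 − (-98)²:  R² = (9604 + 1421) / 49 = 225
R = √225 = 15  ⇒  r_B = 15 − 7 = 8

rB=8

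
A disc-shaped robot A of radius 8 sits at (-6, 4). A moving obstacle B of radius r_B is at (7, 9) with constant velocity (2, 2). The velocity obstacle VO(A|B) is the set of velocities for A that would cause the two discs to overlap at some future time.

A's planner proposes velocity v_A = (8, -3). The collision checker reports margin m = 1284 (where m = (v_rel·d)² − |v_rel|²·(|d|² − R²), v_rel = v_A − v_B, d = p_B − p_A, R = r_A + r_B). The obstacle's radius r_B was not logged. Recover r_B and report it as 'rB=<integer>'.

m = 1284
d = (13, 5);  v_rel = (6, -5),  |v_rel|² = 61
v_rel×d = (6)·(5) − (-5)·(13) = 95
since m = R²·61 − 95²:  R² = (9025 + 1284) / 61 = 169
R = √169 = 13  ⇒  r_B = 13 − 8 = 5

rB=5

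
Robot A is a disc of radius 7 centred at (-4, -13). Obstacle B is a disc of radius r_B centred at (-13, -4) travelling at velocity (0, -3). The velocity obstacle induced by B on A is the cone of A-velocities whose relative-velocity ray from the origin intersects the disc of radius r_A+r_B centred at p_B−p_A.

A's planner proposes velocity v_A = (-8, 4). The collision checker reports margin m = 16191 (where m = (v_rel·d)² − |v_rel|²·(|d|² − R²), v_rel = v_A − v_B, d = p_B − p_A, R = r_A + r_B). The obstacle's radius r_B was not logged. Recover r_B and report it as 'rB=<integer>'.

m = 16191
d = (-9, 9);  v_rel = (-8, 7),  |v_rel|² = 113
v_rel×d = (-8)·(9) − (7)·(-9) = -9
since m = R²·113 − (-9)²:  R² = (81 + 16191) / 113 = 144
R = √144 = 12  ⇒  r_B = 12 − 7 = 5

rB=5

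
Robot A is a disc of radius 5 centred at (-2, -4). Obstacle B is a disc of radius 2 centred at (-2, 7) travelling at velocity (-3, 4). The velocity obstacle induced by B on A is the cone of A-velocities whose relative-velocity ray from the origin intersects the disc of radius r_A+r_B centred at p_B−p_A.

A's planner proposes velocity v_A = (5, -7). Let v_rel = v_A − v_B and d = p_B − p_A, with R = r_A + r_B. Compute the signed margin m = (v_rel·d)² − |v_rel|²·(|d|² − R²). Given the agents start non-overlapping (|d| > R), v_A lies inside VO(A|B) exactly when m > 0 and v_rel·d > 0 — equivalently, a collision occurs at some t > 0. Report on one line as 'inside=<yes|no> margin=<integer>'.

d = (0, 11),  |d|² = 121;  R = 5+2 = 7,  c = 121−7² = 72
v_rel = (8, -11),  |v_rel|² = 185;  v_rel·d = (8)·(0) + (-11)·(11) = -121
185·t² + 242·t + 72 = 0  ⇒  m = (-121)² − 185·72 = 1321
m = 1321 > 0,  v_rel·d = -121 < 0  ⇒  outside

inside=no margin=1321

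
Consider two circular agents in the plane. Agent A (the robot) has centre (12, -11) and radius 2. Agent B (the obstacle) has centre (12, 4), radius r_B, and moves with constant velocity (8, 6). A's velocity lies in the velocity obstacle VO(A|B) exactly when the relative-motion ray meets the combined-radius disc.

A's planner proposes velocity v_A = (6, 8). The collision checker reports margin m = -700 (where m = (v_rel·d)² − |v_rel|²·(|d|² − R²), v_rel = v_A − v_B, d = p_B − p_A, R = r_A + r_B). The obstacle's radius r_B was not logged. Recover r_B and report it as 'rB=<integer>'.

m = -700
d = (0, 15);  v_rel = (-2, 2),  |v_rel|² = 8
v_rel×d = (-2)·(15) − (2)·(0) = -30
since m = R²·8 − (-30)²:  R² = (900 + -700) / 8 = 25
R = √25 = 5  ⇒  r_B = 5 − 2 = 3

rB=3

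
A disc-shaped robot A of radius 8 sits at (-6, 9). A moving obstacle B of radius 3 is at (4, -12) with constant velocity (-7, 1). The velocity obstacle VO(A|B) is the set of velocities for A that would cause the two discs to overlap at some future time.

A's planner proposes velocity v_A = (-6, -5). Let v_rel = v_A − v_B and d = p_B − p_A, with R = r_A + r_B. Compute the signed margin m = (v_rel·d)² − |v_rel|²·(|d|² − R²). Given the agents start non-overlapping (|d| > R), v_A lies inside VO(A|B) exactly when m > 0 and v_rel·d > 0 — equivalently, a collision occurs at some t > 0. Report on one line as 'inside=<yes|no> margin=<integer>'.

d = (10, -21),  |d|² = 541;  R = 8+3 = 11,  c = 541−11² = 420
v_rel = (1, -6),  |v_rel|² = 37;  v_rel·d = (1)·(10) + (-6)·(-21) = 136
37·t² − 272·t + 420 = 0  ⇒  m = 136² − 37·420 = 2956
m = 2956 > 0,  v_rel·d = 136 > 0  ⇒  inside

inside=yes margin=2956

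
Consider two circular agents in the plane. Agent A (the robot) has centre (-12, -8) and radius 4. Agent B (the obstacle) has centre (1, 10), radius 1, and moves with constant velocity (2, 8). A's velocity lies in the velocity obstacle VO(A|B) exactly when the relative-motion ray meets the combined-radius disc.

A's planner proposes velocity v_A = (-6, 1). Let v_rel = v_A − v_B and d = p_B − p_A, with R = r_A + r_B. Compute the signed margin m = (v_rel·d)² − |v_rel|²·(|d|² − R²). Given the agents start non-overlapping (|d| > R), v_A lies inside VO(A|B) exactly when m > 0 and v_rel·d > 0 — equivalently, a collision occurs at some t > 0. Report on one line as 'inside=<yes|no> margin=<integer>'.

d = (13, 18),  |d|² = 493;  R = 4+1 = 5,  c = 493−5² = 468
v_rel = (-8, -7),  |v_rel|² = 113;  v_rel·d = (-8)·(13) + (-7)·(18) = -230
113·t² + 460·t + 468 = 0  ⇒  m = (-230)² − 113·468 = 16
m = 16 > 0,  v_rel·d = -230 < 0  ⇒  outside

inside=no margin=16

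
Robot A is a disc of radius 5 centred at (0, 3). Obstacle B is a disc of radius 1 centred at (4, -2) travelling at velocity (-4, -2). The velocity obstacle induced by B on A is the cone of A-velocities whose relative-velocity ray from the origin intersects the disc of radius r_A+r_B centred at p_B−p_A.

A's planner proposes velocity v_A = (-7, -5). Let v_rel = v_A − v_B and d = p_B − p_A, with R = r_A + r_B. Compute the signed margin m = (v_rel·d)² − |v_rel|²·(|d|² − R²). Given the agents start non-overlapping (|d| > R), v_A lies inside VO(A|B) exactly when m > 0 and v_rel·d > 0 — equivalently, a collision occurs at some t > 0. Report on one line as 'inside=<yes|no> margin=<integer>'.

d = (4, -5),  |d|² = 41;  R = 5+1 = 6,  c = 41−6² = 5
v_rel = (-3, -3),  |v_rel|² = 18;  v_rel·d = (-3)·(4) + (-3)·(-5) = 3
18·t² − 6·t + 5 = 0  ⇒  m = 3² − 18·5 = -81
m = -81 < 0,  v_rel·d = 3 > 0  ⇒  outside

inside=no margin=-81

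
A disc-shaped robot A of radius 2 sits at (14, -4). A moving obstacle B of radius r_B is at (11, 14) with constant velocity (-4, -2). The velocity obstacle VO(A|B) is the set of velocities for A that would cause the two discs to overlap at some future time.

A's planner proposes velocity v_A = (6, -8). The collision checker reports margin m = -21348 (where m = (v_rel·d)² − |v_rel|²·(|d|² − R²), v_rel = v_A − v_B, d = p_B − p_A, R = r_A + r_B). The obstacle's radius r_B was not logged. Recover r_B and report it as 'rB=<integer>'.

m = -21348
d = (-3, 18);  v_rel = (10, -6),  |v_rel|² = 136
v_rel×d = (10)·(18) − (-6)·(-3) = 162
since m = R²·136 − 162²:  R² = (26244 + -21348) / 136 = 36
R = √36 = 6  ⇒  r_B = 6 − 2 = 4

rB=4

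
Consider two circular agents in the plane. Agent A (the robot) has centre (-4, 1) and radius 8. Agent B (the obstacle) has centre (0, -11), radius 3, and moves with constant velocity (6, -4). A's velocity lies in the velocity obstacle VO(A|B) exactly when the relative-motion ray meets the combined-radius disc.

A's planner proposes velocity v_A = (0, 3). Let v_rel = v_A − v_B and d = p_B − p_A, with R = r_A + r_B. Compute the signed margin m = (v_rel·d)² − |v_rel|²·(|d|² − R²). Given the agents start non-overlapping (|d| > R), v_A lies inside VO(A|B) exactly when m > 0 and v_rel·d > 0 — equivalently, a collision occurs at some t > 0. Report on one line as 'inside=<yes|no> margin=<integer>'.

d = (4, -12),  |d|² = 160;  R = 8+3 = 11,  c = 160−11² = 39
v_rel = (-6, 7),  |v_rel|² = 85;  v_rel·d = (-6)·(4) + (7)·(-12) = -108
85·t² + 216·t + 39 = 0  ⇒  m = (-108)² − 85·39 = 8349
m = 8349 > 0,  v_rel·d = -108 < 0  ⇒  outside

inside=no margin=8349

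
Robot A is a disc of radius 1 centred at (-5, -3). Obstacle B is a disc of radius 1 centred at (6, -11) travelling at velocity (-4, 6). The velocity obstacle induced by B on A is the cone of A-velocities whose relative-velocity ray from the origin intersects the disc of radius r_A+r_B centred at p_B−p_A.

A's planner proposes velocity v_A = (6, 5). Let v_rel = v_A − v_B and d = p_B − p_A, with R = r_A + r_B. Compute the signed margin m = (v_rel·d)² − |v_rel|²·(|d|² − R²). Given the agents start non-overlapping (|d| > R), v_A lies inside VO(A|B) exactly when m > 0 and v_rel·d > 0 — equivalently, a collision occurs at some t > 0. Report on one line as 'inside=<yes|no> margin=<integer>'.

d = (11, -8),  |d|² = 185;  R = 1+1 = 2,  c = 185−2² = 181
v_rel = (10, -1),  |v_rel|² = 101;  v_rel·d = (10)·(11) + (-1)·(-8) = 118
101·t² − 236·t + 181 = 0  ⇒  m = 118² − 101·181 = -4357
m = -4357 < 0,  v_rel·d = 118 > 0  ⇒  outside

inside=no margin=-4357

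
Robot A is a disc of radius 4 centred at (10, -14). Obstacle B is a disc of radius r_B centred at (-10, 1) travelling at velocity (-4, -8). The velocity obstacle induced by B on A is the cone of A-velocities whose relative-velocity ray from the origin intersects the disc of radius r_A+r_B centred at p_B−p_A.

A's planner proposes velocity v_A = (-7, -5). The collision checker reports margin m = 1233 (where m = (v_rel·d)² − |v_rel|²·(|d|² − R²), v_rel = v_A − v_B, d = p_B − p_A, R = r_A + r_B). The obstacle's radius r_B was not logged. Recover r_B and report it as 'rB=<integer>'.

m = 1233
d = (-20, 15);  v_rel = (-3, 3),  |v_rel|² = 18
v_rel×d = (-3)·(15) − (3)·(-20) = 15
since m = R²·18 − 15²:  R² = (225 + 1233) / 18 = 81
R = √81 = 9  ⇒  r_B = 9 − 4 = 5

rB=5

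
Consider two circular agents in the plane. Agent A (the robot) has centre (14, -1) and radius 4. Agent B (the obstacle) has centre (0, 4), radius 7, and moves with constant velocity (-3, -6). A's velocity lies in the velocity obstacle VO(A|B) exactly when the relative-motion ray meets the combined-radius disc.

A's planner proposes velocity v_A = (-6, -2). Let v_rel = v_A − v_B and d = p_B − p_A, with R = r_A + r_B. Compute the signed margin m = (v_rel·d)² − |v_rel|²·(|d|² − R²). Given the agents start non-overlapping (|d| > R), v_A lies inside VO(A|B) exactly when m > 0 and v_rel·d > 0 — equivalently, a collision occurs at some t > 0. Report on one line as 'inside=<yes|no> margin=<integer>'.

d = (-14, 5),  |d|² = 221;  R = 4+7 = 11,  c = 221−11² = 100
v_rel = (-3, 4),  |v_rel|² = 25;  v_rel·d = (-3)·(-14) + (4)·(5) = 62
25·t² − 124·t + 100 = 0  ⇒  m = 62² − 25·100 = 1344
m = 1344 > 0,  v_rel·d = 62 > 0  ⇒  inside

inside=yes margin=1344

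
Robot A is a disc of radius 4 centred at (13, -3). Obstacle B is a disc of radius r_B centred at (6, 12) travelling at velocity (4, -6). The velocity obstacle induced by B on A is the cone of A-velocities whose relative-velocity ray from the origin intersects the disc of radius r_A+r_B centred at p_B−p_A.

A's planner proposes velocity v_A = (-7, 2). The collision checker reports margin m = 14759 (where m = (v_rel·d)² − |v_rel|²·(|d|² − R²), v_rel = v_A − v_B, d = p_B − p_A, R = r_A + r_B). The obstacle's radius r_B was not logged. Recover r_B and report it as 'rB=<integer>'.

m = 14759
d = (-7, 15);  v_rel = (-11, 8),  |v_rel|² = 185
v_rel×d = (-11)·(15) − (8)·(-7) = -109
since m = R²·185 − (-109)²:  R² = (11881 + 14759) / 185 = 144
R = √144 = 12  ⇒  r_B = 12 − 4 = 8

rB=8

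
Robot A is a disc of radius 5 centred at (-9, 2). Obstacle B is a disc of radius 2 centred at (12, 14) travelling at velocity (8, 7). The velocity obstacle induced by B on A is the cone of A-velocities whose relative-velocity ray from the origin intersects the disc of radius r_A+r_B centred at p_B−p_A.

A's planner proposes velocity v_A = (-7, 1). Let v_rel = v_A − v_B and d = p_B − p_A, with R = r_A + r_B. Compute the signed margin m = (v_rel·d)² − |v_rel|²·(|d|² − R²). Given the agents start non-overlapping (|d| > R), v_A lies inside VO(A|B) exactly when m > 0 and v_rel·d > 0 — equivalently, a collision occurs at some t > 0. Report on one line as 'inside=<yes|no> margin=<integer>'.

d = (21, 12),  |d|² = 585;  R = 5+2 = 7,  c = 585−7² = 536
v_rel = (-15, -6),  |v_rel|² = 261;  v_rel·d = (-15)·(21) + (-6)·(12) = -387
261·t² + 774·t + 536 = 0  ⇒  m = (-387)² − 261·536 = 9873
m = 9873 > 0,  v_rel·d = -387 < 0  ⇒  outside

inside=no margin=9873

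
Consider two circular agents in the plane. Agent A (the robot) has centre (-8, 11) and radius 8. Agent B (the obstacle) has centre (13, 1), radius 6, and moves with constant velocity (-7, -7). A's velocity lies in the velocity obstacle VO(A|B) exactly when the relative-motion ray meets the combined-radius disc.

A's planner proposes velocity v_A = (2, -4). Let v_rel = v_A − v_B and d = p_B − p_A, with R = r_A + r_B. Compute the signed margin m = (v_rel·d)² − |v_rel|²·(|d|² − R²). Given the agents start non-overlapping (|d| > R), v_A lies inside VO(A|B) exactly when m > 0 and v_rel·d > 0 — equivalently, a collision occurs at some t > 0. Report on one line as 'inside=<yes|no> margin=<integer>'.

d = (21, -10),  |d|² = 541;  R = 8+6 = 14,  c = 541−14² = 345
v_rel = (9, 3),  |v_rel|² = 90;  v_rel·d = (9)·(21) + (3)·(-10) = 159
90·t² − 318·t + 345 = 0  ⇒  m = 159² − 90·345 = -5769
m = -5769 < 0,  v_rel·d = 159 > 0  ⇒  outside

inside=no margin=-5769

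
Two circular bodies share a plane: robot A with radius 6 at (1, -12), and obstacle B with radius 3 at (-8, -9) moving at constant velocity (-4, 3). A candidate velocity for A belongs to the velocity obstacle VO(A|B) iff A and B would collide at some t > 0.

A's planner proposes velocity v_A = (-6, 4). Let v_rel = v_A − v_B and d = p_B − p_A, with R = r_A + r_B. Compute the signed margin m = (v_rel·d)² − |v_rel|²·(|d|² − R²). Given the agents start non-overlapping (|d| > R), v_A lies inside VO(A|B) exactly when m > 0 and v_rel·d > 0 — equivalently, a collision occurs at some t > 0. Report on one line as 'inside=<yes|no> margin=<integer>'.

d = (-9, 3),  |d|² = 90;  R = 6+3 = 9,  c = 90−9² = 9
v_rel = (-2, 1),  |v_rel|² = 5;  v_rel·d = (-2)·(-9) + (1)·(3) = 21
5·t² − 42·t + 9 = 0  ⇒  m = 21² − 5·9 = 396
m = 396 > 0,  v_rel·d = 21 > 0  ⇒  inside

inside=yes margin=396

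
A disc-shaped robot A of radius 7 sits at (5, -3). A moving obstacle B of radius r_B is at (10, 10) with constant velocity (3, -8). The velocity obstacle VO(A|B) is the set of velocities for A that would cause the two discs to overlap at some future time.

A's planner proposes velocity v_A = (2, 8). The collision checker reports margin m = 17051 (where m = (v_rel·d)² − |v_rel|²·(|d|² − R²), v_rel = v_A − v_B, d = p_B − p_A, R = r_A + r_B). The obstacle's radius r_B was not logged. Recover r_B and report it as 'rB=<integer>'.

m = 17051
d = (5, 13);  v_rel = (-1, 16),  |v_rel|² = 257
v_rel×d = (-1)·(13) − (16)·(5) = -93
since m = R²·257 − (-93)²:  R² = (8649 + 17051) / 257 = 100
R = √100 = 10  ⇒  r_B = 10 − 7 = 3

rB=3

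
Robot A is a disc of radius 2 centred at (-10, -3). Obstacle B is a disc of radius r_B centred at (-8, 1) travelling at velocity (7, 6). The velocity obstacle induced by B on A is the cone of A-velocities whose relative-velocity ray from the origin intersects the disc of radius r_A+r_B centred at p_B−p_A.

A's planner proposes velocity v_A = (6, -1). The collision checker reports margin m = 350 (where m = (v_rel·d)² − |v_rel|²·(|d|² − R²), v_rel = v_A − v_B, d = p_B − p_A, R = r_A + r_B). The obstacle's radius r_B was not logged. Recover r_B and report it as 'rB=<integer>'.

m = 350
d = (2, 4);  v_rel = (-1, -7),  |v_rel|² = 50
v_rel×d = (-1)·(4) − (-7)·(2) = 10
since m = R²·50 − 10²:  R² = (100 + 350) / 50 = 9
R = √9 = 3  ⇒  r_B = 3 − 2 = 1

rB=1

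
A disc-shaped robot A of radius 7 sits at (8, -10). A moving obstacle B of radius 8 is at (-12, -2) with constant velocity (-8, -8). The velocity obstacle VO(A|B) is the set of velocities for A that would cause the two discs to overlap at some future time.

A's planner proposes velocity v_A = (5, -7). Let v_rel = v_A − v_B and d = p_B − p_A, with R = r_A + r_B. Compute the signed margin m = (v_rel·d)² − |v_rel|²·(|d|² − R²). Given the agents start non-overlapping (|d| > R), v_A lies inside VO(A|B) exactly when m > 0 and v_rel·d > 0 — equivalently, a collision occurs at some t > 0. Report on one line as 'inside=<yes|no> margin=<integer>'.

d = (-20, 8),  |d|² = 464;  R = 7+8 = 15,  c = 464−15² = 239
v_rel = (13, 1),  |v_rel|² = 170;  v_rel·d = (13)·(-20) + (1)·(8) = -252
170·t² + 504·t + 239 = 0  ⇒  m = (-252)² − 170·239 = 22874
m = 22874 > 0,  v_rel·d = -252 < 0  ⇒  outside

inside=no margin=22874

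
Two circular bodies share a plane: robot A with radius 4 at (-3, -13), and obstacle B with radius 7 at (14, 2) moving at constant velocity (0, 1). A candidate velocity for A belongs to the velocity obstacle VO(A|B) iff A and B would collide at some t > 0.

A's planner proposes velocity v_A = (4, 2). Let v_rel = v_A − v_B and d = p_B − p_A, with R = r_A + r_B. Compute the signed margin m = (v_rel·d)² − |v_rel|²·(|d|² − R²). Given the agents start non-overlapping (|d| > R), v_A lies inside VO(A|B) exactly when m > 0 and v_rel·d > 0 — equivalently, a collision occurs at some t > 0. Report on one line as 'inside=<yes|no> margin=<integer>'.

d = (17, 15),  |d|² = 514;  R = 4+7 = 11,  c = 514−11² = 393
v_rel = (4, 1),  |v_rel|² = 17;  v_rel·d = (4)·(17) + (1)·(15) = 83
17·t² − 166·t + 393 = 0  ⇒  m = 83² − 17·393 = 208
m = 208 > 0,  v_rel·d = 83 > 0  ⇒  inside

inside=yes margin=208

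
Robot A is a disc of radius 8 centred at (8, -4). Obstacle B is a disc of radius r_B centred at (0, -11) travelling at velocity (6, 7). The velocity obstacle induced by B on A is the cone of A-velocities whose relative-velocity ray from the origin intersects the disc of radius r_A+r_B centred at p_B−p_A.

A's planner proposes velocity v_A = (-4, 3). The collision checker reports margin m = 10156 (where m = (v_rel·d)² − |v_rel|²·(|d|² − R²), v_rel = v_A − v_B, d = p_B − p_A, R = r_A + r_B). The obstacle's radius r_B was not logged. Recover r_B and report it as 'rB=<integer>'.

m = 10156
d = (-8, -7);  v_rel = (-10, -4),  |v_rel|² = 116
v_rel×d = (-10)·(-7) − (-4)·(-8) = 38
since m = R²·116 − 38²:  R² = (1444 + 10156) / 116 = 100
R = √100 = 10  ⇒  r_B = 10 − 8 = 2

rB=2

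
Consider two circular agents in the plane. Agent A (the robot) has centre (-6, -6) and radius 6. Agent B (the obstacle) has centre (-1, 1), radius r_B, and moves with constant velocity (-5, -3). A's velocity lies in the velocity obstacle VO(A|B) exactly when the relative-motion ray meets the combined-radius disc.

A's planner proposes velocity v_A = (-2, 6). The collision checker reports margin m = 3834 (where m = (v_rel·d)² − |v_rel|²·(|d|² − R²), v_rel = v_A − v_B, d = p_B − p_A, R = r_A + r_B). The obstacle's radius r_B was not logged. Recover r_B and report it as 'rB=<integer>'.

m = 3834
d = (5, 7);  v_rel = (3, 9),  |v_rel|² = 90
v_rel×d = (3)·(7) − (9)·(5) = -24
since m = R²·90 − (-24)²:  R² = (576 + 3834) / 90 = 49
R = √49 = 7  ⇒  r_B = 7 − 6 = 1

rB=1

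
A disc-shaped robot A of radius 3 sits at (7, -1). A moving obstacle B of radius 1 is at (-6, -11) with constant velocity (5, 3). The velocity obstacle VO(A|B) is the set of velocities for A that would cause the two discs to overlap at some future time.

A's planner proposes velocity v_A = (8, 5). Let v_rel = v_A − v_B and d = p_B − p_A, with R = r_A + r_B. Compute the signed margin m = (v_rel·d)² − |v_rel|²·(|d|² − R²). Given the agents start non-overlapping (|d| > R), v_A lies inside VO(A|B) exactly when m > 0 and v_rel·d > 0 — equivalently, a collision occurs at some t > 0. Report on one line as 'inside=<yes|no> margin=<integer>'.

d = (-13, -10),  |d|² = 269;  R = 3+1 = 4,  c = 269−4² = 253
v_rel = (3, 2),  |v_rel|² = 13;  v_rel·d = (3)·(-13) + (2)·(-10) = -59
13·t² + 118·t + 253 = 0  ⇒  m = (-59)² − 13·253 = 192
m = 192 > 0,  v_rel·d = -59 < 0  ⇒  outside

inside=no margin=192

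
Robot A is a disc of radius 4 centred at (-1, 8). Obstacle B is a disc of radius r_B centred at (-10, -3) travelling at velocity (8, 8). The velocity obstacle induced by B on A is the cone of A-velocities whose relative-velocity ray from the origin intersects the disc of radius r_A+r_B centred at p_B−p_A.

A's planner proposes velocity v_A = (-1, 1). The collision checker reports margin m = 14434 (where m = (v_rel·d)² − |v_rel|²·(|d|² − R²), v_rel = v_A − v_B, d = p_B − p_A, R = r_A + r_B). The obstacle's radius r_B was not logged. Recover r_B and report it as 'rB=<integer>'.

m = 14434
d = (-9, -11);  v_rel = (-9, -7),  |v_rel|² = 130
v_rel×d = (-9)·(-11) − (-7)·(-9) = 36
since m = R²·130 − 36²:  R² = (1296 + 14434) / 130 = 121
R = √121 = 11  ⇒  r_B = 11 − 4 = 7

rB=7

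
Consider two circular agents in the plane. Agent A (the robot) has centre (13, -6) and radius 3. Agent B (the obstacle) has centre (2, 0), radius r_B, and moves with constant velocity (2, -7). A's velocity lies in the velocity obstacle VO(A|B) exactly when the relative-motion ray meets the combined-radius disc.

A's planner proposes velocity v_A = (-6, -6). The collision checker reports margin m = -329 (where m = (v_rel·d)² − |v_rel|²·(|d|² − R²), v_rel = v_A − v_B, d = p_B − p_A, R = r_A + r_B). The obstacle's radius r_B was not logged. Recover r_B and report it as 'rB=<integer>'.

m = -329
d = (-11, 6);  v_rel = (-8, 1),  |v_rel|² = 65
v_rel×d = (-8)·(6) − (1)·(-11) = -37
since m = R²·65 − (-37)²:  R² = (1369 + -329) / 65 = 16
R = √16 = 4  ⇒  r_B = 4 − 3 = 1

rB=1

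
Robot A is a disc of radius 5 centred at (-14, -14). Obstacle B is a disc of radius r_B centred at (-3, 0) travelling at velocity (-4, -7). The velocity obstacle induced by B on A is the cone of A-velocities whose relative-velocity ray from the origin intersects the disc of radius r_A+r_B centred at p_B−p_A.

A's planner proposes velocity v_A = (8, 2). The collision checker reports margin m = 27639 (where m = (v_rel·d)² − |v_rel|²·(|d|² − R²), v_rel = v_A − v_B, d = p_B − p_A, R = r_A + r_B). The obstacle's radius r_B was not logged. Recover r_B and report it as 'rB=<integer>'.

m = 27639
d = (11, 14);  v_rel = (12, 9),  |v_rel|² = 225
v_rel×d = (12)·(14) − (9)·(11) = 69
since m = R²·225 − 69²:  R² = (4761 + 27639) / 225 = 144
R = √144 = 12  ⇒  r_B = 12 − 5 = 7

rB=7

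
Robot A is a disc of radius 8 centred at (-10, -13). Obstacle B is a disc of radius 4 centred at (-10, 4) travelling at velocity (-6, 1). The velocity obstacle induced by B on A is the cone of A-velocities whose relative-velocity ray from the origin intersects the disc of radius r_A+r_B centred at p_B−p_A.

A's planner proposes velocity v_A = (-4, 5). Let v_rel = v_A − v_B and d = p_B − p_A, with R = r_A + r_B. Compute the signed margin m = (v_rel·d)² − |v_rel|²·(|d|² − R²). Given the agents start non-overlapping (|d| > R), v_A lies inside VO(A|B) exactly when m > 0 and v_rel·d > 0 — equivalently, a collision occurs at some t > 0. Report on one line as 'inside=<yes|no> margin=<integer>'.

d = (0, 17),  |d|² = 289;  R = 8+4 = 12,  c = 289−12² = 145
v_rel = (2, 4),  |v_rel|² = 20;  v_rel·d = (2)·(0) + (4)·(17) = 68
20·t² − 136·t + 145 = 0  ⇒  m = 68² − 20·145 = 1724
m = 1724 > 0,  v_rel·d = 68 > 0  ⇒  inside

inside=yes margin=1724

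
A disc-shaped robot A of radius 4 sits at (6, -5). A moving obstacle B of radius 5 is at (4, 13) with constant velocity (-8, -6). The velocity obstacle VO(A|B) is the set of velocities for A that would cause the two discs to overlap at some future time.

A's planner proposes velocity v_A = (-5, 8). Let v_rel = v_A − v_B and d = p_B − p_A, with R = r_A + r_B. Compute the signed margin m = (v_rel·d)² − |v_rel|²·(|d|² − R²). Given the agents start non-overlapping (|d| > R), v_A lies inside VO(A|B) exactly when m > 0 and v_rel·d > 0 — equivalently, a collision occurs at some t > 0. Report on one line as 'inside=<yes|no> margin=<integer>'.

d = (-2, 18),  |d|² = 328;  R = 4+5 = 9,  c = 328−9² = 247
v_rel = (3, 14),  |v_rel|² = 205;  v_rel·d = (3)·(-2) + (14)·(18) = 246
205·t² − 492·t + 247 = 0  ⇒  m = 246² − 205·247 = 9881
m = 9881 > 0,  v_rel·d = 246 > 0  ⇒  inside

inside=yes margin=9881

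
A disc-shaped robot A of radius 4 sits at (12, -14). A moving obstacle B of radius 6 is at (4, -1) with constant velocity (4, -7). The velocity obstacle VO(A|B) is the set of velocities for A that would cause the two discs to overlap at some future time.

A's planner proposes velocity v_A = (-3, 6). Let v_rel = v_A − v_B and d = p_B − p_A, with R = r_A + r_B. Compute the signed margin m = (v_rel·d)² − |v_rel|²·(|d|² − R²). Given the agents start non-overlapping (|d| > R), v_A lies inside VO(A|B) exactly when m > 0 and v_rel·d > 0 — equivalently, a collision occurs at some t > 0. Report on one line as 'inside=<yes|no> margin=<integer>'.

d = (-8, 13),  |d|² = 233;  R = 4+6 = 10,  c = 233−10² = 133
v_rel = (-7, 13),  |v_rel|² = 218;  v_rel·d = (-7)·(-8) + (13)·(13) = 225
218·t² − 450·t + 133 = 0  ⇒  m = 225² − 218·133 = 21631
m = 21631 > 0,  v_rel·d = 225 > 0  ⇒  inside

inside=yes margin=21631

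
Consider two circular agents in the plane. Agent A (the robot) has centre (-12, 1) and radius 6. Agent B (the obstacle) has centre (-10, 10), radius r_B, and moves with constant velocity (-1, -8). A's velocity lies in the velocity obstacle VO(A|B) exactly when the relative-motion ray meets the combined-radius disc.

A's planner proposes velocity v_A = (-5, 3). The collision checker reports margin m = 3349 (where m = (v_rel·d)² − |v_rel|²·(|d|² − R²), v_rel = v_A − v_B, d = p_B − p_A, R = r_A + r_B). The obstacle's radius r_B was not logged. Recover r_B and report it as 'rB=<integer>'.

m = 3349
d = (2, 9);  v_rel = (-4, 11),  |v_rel|² = 137
v_rel×d = (-4)·(9) − (11)·(2) = -58
since m = R²·137 − (-58)²:  R² = (3364 + 3349) / 137 = 49
R = √49 = 7  ⇒  r_B = 7 − 6 = 1

rB=1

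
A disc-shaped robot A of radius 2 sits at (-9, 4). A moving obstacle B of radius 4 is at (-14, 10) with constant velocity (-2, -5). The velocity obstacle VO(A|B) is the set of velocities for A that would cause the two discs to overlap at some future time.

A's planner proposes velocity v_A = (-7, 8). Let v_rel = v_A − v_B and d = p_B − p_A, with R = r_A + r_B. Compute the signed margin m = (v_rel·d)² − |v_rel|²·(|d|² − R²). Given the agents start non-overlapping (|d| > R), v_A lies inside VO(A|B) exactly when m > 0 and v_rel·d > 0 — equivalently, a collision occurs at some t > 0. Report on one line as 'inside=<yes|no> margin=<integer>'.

d = (-5, 6),  |d|² = 61;  R = 2+4 = 6,  c = 61−6² = 25
v_rel = (-5, 13),  |v_rel|² = 194;  v_rel·d = (-5)·(-5) + (13)·(6) = 103
194·t² − 206·t + 25 = 0  ⇒  m = 103² − 194·25 = 5759
m = 5759 > 0,  v_rel·d = 103 > 0  ⇒  inside

inside=yes margin=5759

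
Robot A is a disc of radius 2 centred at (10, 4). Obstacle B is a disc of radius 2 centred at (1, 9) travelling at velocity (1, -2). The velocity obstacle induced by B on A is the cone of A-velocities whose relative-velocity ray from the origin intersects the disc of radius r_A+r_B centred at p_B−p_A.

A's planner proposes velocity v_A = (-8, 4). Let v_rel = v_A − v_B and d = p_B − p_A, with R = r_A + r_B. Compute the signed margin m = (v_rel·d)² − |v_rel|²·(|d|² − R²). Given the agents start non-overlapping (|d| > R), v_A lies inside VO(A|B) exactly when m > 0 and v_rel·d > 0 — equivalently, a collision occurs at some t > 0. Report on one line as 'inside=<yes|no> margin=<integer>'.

d = (-9, 5),  |d|² = 106;  R = 2+2 = 4,  c = 106−4² = 90
v_rel = (-9, 6),  |v_rel|² = 117;  v_rel·d = (-9)·(-9) + (6)·(5) = 111
117·t² − 222·t + 90 = 0  ⇒  m = 111² − 117·90 = 1791
m = 1791 > 0,  v_rel·d = 111 > 0  ⇒  inside

inside=yes margin=1791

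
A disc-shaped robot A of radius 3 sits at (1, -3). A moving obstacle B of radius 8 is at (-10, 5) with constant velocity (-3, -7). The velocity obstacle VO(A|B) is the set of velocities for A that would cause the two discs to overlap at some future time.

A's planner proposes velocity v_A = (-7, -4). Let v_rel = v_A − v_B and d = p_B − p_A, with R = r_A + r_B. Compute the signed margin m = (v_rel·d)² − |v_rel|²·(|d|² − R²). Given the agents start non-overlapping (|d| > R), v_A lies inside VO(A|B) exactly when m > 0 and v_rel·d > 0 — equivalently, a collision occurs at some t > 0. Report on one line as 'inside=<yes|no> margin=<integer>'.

d = (-11, 8),  |d|² = 185;  R = 3+8 = 11,  c = 185−11² = 64
v_rel = (-4, 3),  |v_rel|² = 25;  v_rel·d = (-4)·(-11) + (3)·(8) = 68
25·t² − 136·t + 64 = 0  ⇒  m = 68² − 25·64 = 3024
m = 3024 > 0,  v_rel·d = 68 > 0  ⇒  inside

inside=yes margin=3024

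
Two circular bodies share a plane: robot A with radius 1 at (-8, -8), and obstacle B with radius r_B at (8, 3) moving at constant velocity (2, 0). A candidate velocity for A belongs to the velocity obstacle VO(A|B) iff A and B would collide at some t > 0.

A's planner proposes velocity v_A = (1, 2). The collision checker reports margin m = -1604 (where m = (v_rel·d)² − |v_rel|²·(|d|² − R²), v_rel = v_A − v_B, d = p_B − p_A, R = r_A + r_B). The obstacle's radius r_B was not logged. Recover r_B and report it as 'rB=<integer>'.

m = -1604
d = (16, 11);  v_rel = (-1, 2),  |v_rel|² = 5
v_rel×d = (-1)·(11) − (2)·(16) = -43
since m = R²·5 − (-43)²:  R² = (1849 + -1604) / 5 = 49
R = √49 = 7  ⇒  r_B = 7 − 1 = 6

rB=6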